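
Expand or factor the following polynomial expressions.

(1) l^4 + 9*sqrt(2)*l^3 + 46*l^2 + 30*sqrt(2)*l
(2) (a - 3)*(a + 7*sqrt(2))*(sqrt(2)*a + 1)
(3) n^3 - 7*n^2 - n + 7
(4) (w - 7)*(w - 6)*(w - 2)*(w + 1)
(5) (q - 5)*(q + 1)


(1) = l*(l + sqrt(2))*(l + 3*sqrt(2))*(l + 5*sqrt(2))
(2) = sqrt(2)*a^3 - 3*sqrt(2)*a^2 + 15*a^2 - 45*a + 7*sqrt(2)*a - 21*sqrt(2)
(3) = (n - 7)*(n - 1)*(n + 1)
(4) = w^4 - 14*w^3 + 53*w^2 - 16*w - 84
(5) = q^2 - 4*q - 5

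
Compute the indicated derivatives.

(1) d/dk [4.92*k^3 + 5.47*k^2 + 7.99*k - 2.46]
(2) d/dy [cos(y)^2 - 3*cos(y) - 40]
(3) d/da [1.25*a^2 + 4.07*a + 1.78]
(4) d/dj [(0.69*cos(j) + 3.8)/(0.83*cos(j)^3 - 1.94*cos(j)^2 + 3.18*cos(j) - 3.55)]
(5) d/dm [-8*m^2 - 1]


(1) = 14.76*k^2 + 10.94*k + 7.99
(2) = (3 - 2*cos(y))*sin(y)
(3) = 2.5*a + 4.07
(4) = (1.1454*cos(j)^3 + 8.1234*cos(j)^2 - 14.744*cos(j) + 14.5335)*sin(j)/(0.6889*cos(j)^6 - 3.2204*cos(j)^5 + 9.0424*cos(j)^4 - 18.2314*cos(j)^3 + 23.8864*cos(j)^2 - 22.578*cos(j) + 12.6025)
(5) = -16*m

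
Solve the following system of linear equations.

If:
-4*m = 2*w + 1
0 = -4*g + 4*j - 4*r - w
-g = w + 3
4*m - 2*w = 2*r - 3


Then:
g = -w - 3
j = -11*w/4 - 2
m = -w/2 - 1/4
r = 1 - 2*w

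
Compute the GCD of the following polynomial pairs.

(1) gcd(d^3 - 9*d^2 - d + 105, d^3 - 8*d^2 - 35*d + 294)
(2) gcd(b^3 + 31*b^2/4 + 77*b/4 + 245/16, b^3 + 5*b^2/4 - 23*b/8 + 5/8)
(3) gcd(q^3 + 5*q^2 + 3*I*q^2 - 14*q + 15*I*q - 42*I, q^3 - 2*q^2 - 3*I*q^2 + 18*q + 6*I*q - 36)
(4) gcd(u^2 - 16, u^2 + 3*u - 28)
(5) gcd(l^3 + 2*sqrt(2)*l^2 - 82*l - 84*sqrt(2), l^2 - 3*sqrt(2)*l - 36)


(1) = d - 7
(2) = gcd((b + 7/4)*(b + 5/2)*(b + 7/2), (b - 1)*(b - 1/4)*(b + 5/2)) = b + 5/2
(3) = q^2 + q*(-2 + 3*I) - 6*I
(4) = u - 4
(5) = l - 6*sqrt(2)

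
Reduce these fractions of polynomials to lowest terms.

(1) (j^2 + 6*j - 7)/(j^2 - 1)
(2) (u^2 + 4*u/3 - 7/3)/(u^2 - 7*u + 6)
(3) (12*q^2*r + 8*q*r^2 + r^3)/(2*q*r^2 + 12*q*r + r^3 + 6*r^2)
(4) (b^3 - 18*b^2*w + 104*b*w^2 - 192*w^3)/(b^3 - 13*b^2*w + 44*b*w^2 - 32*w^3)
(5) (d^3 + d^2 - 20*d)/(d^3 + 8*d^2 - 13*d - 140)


(1) = (j + 7)/(j + 1)
(2) = (3*u + 7)/(3*u - 18)
(3) = (6*q + r)/(r + 6)
(4) = (-b + 6*w)/(-b + w)
(5) = d/(d + 7)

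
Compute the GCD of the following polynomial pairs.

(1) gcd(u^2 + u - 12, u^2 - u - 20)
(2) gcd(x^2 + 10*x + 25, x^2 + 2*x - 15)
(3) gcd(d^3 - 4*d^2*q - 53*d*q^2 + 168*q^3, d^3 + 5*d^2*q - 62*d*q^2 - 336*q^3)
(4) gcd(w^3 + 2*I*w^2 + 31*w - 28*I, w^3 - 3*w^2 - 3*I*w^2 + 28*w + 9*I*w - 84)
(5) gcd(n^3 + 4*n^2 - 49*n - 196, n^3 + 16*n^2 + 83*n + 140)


(1) = u + 4
(2) = x + 5
(3) = gcd((d - 8*q)*(d - 3*q)*(d + 7*q), (d - 8*q)*(d + 6*q)*(d + 7*q)) = -d^2 + d*q + 56*q^2
(4) = gcd((w - 4*I)*(w - I)*(w + 7*I), (w - 3)*(w - 7*I)*(w + 4*I)) = 1
(5) = gcd((n - 7)*(n + 4)*(n + 7), (n + 4)*(n + 5)*(n + 7)) = n^2 + 11*n + 28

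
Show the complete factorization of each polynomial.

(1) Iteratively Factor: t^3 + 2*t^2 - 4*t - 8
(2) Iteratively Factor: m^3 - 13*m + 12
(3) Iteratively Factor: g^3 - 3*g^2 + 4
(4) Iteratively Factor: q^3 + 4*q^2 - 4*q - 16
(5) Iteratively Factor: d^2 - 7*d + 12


(1) = (t + 2)*(t^2 - 4) = (t - 2)*(t + 2)*(t + 2)
(2) = (m - 3)*(m^2 + 3*m - 4) = (m - 3)*(m + 4)*(m - 1)
(3) = (g + 1)*(g^2 - 4*g + 4) = (g - 2)*(g + 1)*(g - 2)
(4) = (q + 2)*(q^2 + 2*q - 8) = (q - 2)*(q + 2)*(q + 4)
(5) = (d - 3)*(d - 4)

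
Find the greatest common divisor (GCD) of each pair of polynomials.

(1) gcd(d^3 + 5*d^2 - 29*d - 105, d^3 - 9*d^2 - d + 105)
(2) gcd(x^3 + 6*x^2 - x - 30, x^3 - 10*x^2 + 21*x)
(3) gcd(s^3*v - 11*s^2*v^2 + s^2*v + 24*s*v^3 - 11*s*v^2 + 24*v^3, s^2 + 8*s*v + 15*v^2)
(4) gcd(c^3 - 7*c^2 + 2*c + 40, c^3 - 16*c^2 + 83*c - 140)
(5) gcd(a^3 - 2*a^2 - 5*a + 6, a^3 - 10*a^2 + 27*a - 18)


(1) = d^2 - 2*d - 15
(2) = 1
(3) = gcd((s - 8*v)*(s - 3*v)*(s*v + v), (s + 3*v)*(s + 5*v)) = 1
(4) = gcd((c - 5)*(c - 4)*(c + 2), (c - 7)*(c - 5)*(c - 4)) = c^2 - 9*c + 20
(5) = gcd((a - 3)*(a - 1)*(a + 2), (a - 6)*(a - 3)*(a - 1)) = a^2 - 4*a + 3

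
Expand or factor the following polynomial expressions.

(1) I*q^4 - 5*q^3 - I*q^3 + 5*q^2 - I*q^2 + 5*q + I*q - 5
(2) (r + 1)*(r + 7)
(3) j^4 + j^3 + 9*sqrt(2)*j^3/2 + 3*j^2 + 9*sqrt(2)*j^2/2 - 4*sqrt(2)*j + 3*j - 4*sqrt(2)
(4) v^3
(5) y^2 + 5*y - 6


(1) = (q - 1)*(q + 1)*(q + 5*I)*(I*q - I)
(2) = r^2 + 8*r + 7
(3) = (j + 1)*(j - sqrt(2)/2)*(j + sqrt(2))*(j + 4*sqrt(2))
(4) = v^3
(5) = (y - 1)*(y + 6)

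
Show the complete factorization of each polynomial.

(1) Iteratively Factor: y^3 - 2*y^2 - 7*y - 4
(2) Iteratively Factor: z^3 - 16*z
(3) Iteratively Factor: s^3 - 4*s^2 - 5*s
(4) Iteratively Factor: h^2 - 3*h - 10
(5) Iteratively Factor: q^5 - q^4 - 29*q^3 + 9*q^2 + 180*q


(1) = (y + 1)*(y^2 - 3*y - 4) = (y + 1)^2*(y - 4)
(2) = (z)*(z^2 - 16) = z*(z + 4)*(z - 4)
(3) = (s)*(s^2 - 4*s - 5) = s*(s - 5)*(s + 1)
(4) = (h - 5)*(h + 2)
(5) = (q + 3)*(q^4 - 4*q^3 - 17*q^2 + 60*q) = (q - 5)*(q + 3)*(q^3 + q^2 - 12*q) = (q - 5)*(q + 3)*(q + 4)*(q^2 - 3*q) = (q - 5)*(q - 3)*(q + 3)*(q + 4)*(q)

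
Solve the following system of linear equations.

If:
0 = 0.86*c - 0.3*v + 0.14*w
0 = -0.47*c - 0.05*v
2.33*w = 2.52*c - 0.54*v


Then:
c = 0.00
v = 0.00
w = 0.00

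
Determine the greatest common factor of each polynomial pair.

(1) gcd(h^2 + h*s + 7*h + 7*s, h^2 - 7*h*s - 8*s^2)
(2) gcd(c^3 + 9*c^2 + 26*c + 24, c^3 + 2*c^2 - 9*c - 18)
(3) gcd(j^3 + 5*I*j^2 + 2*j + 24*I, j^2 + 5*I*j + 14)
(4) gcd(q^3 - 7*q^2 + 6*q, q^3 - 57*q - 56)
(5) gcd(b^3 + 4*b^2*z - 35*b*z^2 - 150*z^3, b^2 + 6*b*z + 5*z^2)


(1) = gcd((h + 7)*(h + s), (h - 8*s)*(h + s)) = h + s
(2) = c^2 + 5*c + 6
(3) = j - 2*I
(4) = 1
(5) = b + 5*z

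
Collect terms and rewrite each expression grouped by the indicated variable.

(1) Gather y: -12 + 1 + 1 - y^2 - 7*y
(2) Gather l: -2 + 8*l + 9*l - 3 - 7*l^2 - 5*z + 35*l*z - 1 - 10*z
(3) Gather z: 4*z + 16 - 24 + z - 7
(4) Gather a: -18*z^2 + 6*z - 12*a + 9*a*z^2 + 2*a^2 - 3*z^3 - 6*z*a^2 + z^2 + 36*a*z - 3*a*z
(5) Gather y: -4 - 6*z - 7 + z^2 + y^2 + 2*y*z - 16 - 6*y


(1) = -y^2 - 7*y - 10
(2) = -7*l^2 + l*(35*z + 17) - 15*z - 6
(3) = 5*z - 15
(4) = a^2*(2 - 6*z) + a*(9*z^2 + 33*z - 12) - 3*z^3 - 17*z^2 + 6*z
(5) = y^2 + y*(2*z - 6) + z^2 - 6*z - 27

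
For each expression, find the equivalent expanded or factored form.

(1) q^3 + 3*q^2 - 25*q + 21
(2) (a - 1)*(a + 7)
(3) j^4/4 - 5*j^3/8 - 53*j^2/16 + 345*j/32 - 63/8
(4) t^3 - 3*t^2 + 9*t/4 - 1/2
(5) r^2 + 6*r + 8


(1) = (q - 3)*(q - 1)*(q + 7)
(2) = a^2 + 6*a - 7
(3) = (j/4 + 1)*(j - 7/2)*(j - 3/2)^2
(4) = (t - 2)*(t - 1/2)^2
(5) = (r + 2)*(r + 4)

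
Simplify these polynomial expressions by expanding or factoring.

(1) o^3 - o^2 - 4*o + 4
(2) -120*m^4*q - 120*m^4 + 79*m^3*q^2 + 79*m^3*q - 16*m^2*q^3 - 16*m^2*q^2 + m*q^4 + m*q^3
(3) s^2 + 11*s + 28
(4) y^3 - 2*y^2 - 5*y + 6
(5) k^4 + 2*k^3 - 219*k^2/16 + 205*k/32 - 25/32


(1) = (o - 2)*(o - 1)*(o + 2)
(2) = (-8*m + q)*(-5*m + q)*(-3*m + q)*(m*q + m)
(3) = (s + 4)*(s + 7)
(4) = (y - 3)*(y - 1)*(y + 2)
(5) = (k - 5/2)*(k - 1/4)^2*(k + 5)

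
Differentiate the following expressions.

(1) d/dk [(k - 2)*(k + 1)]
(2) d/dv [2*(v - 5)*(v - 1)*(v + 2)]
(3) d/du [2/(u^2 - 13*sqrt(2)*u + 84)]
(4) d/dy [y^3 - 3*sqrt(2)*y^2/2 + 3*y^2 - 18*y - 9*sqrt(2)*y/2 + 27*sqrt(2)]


(1) = 2*k - 1
(2) = 6*v^2 - 16*v - 14
(3) = 2*(-2*u + 13*sqrt(2))/(u^2 - 13*sqrt(2)*u + 84)^2
(4) = 3*y^2 - 3*sqrt(2)*y + 6*y - 18 - 9*sqrt(2)/2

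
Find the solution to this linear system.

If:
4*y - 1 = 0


Then:
y = 1/4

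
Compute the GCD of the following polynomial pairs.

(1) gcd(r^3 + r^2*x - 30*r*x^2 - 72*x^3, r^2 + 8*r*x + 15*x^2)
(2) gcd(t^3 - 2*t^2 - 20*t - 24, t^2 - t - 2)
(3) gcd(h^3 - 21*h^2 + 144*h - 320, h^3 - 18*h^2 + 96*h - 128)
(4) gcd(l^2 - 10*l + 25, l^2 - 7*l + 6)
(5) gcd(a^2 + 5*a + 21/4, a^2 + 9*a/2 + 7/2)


(1) = r + 3*x
(2) = gcd((t - 6)*(t + 2)^2, (t - 2)*(t + 1)) = 1
(3) = gcd((h - 8)^2*(h - 5), (h - 8)^2*(h - 2)) = h^2 - 16*h + 64
(4) = 1
(5) = gcd((a + 3/2)*(a + 7/2), (a + 1)*(a + 7/2)) = a + 7/2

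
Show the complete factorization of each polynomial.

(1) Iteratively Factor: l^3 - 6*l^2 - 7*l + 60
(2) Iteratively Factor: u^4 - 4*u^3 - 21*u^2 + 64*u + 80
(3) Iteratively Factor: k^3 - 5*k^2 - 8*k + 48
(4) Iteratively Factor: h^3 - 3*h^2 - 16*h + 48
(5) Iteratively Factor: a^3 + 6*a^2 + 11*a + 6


(1) = (l - 5)*(l^2 - l - 12) = (l - 5)*(l + 3)*(l - 4)
(2) = (u - 5)*(u^3 + u^2 - 16*u - 16) = (u - 5)*(u - 4)*(u^2 + 5*u + 4) = (u - 5)*(u - 4)*(u + 1)*(u + 4)
(3) = (k + 3)*(k^2 - 8*k + 16) = (k - 4)*(k + 3)*(k - 4)
(4) = (h - 3)*(h^2 - 16) = (h - 3)*(h + 4)*(h - 4)
(5) = (a + 1)*(a^2 + 5*a + 6) = (a + 1)*(a + 3)*(a + 2)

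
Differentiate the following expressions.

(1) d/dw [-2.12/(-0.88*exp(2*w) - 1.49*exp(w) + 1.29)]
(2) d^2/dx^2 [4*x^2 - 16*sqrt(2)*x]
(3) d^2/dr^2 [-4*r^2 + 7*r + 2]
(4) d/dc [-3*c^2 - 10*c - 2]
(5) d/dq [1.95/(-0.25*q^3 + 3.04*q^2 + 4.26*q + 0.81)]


(1) = (-3.7312*exp(w) - 3.1588)*exp(w)/(0.88*exp(2*w) + 1.49*exp(w) - 1.29)^2
(2) = 8
(3) = -8
(4) = -6*c - 10
(5) = (1.4625*q^2 - 11.856*q - 8.307)/(-0.25*q^3 + 3.04*q^2 + 4.26*q + 0.81)^2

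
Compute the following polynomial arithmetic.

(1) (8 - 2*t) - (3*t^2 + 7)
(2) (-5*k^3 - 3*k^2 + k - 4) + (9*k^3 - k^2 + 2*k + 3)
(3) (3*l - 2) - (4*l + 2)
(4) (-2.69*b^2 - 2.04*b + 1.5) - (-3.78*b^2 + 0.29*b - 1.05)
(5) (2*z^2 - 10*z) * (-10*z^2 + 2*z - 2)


(1) = -3*t^2 - 2*t + 1
(2) = 4*k^3 - 4*k^2 + 3*k - 1
(3) = -l - 4
(4) = 1.09*b^2 - 2.33*b + 2.55
(5) = -20*z^4 + 104*z^3 - 24*z^2 + 20*z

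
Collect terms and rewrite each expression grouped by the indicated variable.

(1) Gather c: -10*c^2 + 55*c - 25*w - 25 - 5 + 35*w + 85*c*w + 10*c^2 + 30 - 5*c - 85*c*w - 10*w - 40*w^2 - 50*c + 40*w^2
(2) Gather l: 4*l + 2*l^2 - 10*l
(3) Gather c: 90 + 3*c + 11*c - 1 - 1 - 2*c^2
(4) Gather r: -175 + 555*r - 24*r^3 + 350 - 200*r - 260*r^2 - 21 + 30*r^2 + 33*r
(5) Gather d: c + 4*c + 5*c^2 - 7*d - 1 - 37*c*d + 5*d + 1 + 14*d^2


(1) = 0
(2) = 2*l^2 - 6*l
(3) = -2*c^2 + 14*c + 88
(4) = -24*r^3 - 230*r^2 + 388*r + 154
(5) = 5*c^2 + 5*c + 14*d^2 + d*(-37*c - 2)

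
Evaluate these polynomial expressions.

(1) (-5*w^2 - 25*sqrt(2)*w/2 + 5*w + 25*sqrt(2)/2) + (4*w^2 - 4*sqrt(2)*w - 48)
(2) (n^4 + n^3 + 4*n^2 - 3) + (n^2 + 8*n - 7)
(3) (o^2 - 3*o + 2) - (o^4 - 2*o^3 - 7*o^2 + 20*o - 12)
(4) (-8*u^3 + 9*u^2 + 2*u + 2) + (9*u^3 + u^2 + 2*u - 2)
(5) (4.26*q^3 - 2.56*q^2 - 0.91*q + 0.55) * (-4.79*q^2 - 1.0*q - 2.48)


(1) = -w^2 - 33*sqrt(2)*w/2 + 5*w - 48 + 25*sqrt(2)/2
(2) = n^4 + n^3 + 5*n^2 + 8*n - 10
(3) = -o^4 + 2*o^3 + 8*o^2 - 23*o + 14
(4) = u^3 + 10*u^2 + 4*u
(5) = -20.4054*q^5 + 8.0024*q^4 - 3.6459*q^3 + 4.6243*q^2 + 1.7068*q - 1.364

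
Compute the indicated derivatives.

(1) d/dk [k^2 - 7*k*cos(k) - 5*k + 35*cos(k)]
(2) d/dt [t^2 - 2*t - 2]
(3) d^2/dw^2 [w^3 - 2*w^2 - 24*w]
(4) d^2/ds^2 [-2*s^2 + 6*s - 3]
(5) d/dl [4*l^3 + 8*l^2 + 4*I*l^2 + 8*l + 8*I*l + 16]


(1) = 7*k*sin(k) + 2*k - 35*sin(k) - 7*cos(k) - 5
(2) = 2*t - 2
(3) = 6*w - 4
(4) = -4
(5) = 12*l^2 + 8*l*(2 + I) + 8 + 8*I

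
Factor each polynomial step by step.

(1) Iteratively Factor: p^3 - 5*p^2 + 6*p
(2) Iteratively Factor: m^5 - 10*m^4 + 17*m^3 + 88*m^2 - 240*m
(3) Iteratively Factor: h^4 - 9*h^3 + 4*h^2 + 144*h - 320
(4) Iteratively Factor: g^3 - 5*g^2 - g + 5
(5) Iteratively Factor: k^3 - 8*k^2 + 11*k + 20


(1) = (p - 3)*(p^2 - 2*p) = (p - 3)*(p - 2)*(p)
(2) = (m + 3)*(m^4 - 13*m^3 + 56*m^2 - 80*m) = (m - 4)*(m + 3)*(m^3 - 9*m^2 + 20*m) = m*(m - 4)*(m + 3)*(m^2 - 9*m + 20) = m*(m - 5)*(m - 4)*(m + 3)*(m - 4)
(3) = (h - 4)*(h^3 - 5*h^2 - 16*h + 80) = (h - 4)^2*(h^2 - h - 20) = (h - 5)*(h - 4)^2*(h + 4)
(4) = (g - 1)*(g^2 - 4*g - 5) = (g - 1)*(g + 1)*(g - 5)
(5) = (k - 4)*(k^2 - 4*k - 5) = (k - 5)*(k - 4)*(k + 1)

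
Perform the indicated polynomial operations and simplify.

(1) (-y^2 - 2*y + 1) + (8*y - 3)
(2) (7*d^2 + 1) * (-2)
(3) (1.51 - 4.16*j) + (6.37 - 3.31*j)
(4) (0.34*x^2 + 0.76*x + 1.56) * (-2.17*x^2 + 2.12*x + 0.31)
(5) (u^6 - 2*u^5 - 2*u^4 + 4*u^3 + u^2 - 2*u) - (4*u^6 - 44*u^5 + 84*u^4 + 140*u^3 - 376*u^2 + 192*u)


(1) = -y^2 + 6*y - 2
(2) = -14*d^2 - 2
(3) = 7.88 - 7.47*j
(4) = -0.7378*x^4 - 0.9284*x^3 - 1.6686*x^2 + 3.5428*x + 0.4836
(5) = -3*u^6 + 42*u^5 - 86*u^4 - 136*u^3 + 377*u^2 - 194*u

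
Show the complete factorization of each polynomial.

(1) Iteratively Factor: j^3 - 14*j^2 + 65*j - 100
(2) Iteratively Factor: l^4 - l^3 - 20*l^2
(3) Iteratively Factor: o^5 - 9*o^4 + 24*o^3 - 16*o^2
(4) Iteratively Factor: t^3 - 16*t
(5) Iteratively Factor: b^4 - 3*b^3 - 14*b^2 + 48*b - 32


(1) = (j - 5)*(j^2 - 9*j + 20) = (j - 5)^2*(j - 4)
(2) = (l + 4)*(l^3 - 5*l^2) = (l - 5)*(l + 4)*(l^2) = l*(l - 5)*(l + 4)*(l)
(3) = (o)*(o^4 - 9*o^3 + 24*o^2 - 16*o) = o^2*(o^3 - 9*o^2 + 24*o - 16) = o^2*(o - 4)*(o^2 - 5*o + 4) = o^2*(o - 4)^2*(o - 1)
(4) = (t)*(t^2 - 16) = t*(t + 4)*(t - 4)
(5) = (b - 2)*(b^3 - b^2 - 16*b + 16) = (b - 2)*(b + 4)*(b^2 - 5*b + 4) = (b - 2)*(b - 1)*(b + 4)*(b - 4)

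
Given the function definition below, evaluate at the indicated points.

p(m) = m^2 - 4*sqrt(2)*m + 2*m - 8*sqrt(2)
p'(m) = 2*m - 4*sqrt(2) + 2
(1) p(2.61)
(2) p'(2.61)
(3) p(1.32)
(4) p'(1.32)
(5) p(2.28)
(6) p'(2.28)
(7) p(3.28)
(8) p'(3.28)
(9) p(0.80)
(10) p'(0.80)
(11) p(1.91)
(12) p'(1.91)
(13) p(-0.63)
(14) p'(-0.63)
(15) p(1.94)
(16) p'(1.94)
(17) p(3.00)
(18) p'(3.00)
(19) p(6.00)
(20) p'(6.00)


(1) = -14.05
(2) = 1.56
(3) = -14.40
(4) = -1.02
(5) = -14.45
(6) = 0.90
(7) = -12.55
(8) = 2.90
(9) = -13.60
(10) = -2.06
(11) = -14.65
(12) = 0.16
(13) = -8.61
(14) = -4.92
(15) = -14.64
(16) = 0.22
(17) = -13.28
(18) = 2.34
(19) = 2.75
(20) = 8.34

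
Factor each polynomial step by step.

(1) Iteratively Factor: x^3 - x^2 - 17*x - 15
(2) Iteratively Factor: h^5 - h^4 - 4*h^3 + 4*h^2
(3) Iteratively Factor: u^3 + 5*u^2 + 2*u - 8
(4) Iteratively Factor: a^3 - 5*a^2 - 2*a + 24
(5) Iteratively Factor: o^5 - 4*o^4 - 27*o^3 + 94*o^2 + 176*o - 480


(1) = (x + 1)*(x^2 - 2*x - 15) = (x + 1)*(x + 3)*(x - 5)
(2) = (h - 2)*(h^4 + h^3 - 2*h^2) = h*(h - 2)*(h^3 + h^2 - 2*h) = h*(h - 2)*(h + 2)*(h^2 - h) = h^2*(h - 2)*(h + 2)*(h - 1)
(3) = (u + 2)*(u^2 + 3*u - 4) = (u - 1)*(u + 2)*(u + 4)
(4) = (a + 2)*(a^2 - 7*a + 12) = (a - 4)*(a + 2)*(a - 3)
(5) = (o - 4)*(o^4 - 27*o^2 - 14*o + 120) = (o - 4)*(o + 3)*(o^3 - 3*o^2 - 18*o + 40) = (o - 4)*(o - 2)*(o + 3)*(o^2 - o - 20) = (o - 5)*(o - 4)*(o - 2)*(o + 3)*(o + 4)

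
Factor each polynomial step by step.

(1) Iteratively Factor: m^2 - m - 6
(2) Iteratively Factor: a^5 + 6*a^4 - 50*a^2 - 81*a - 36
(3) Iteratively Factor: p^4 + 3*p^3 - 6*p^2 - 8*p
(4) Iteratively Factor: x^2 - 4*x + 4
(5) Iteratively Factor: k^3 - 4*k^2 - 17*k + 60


(1) = (m + 2)*(m - 3)
(2) = (a + 4)*(a^4 + 2*a^3 - 8*a^2 - 18*a - 9) = (a + 3)*(a + 4)*(a^3 - a^2 - 5*a - 3) = (a + 1)*(a + 3)*(a + 4)*(a^2 - 2*a - 3) = (a + 1)^2*(a + 3)*(a + 4)*(a - 3)
(3) = (p)*(p^3 + 3*p^2 - 6*p - 8) = p*(p - 2)*(p^2 + 5*p + 4) = p*(p - 2)*(p + 1)*(p + 4)
(4) = (x - 2)*(x - 2)
(5) = (k - 5)*(k^2 + k - 12) = (k - 5)*(k + 4)*(k - 3)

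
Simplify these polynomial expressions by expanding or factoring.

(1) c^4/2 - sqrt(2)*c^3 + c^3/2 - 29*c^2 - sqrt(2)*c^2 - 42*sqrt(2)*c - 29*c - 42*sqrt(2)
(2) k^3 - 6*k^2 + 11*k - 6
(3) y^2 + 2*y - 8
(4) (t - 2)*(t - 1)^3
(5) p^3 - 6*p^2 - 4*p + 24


(1) = (c/2 + sqrt(2))*(c + 1)*(c - 7*sqrt(2))*(c + 3*sqrt(2))
(2) = (k - 3)*(k - 2)*(k - 1)
(3) = (y - 2)*(y + 4)
(4) = t^4 - 5*t^3 + 9*t^2 - 7*t + 2
(5) = (p - 6)*(p - 2)*(p + 2)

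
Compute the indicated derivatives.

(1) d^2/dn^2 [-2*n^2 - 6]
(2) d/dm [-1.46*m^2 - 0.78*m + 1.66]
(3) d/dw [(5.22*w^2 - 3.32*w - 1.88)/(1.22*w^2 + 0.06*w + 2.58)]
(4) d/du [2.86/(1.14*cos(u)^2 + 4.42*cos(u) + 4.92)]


(1) = -4
(2) = -2.92*m - 0.78
(3) = (4.3636*w^2 + 31.5224*w - 8.4528)/(1.4884*w^4 + 0.1464*w^3 + 6.2988*w^2 + 0.3096*w + 6.6564)
(4) = (6.5208*cos(u) + 12.6412)*sin(u)/(1.14*cos(u)^2 + 4.42*cos(u) + 4.92)^2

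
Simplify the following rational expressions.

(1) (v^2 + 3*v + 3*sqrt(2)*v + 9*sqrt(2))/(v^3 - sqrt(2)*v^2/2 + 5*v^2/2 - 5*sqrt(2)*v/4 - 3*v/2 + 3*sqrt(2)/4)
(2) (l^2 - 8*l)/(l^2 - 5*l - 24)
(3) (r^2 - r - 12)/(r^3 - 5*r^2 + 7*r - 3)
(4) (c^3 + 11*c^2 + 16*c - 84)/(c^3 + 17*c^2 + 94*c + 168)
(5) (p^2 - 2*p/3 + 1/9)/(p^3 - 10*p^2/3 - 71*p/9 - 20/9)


(1) = (4*v + 12*sqrt(2))/(4*v^2 + v*(-2*sqrt(2) - 2) + sqrt(2))
(2) = l/(l + 3)
(3) = (r^2 - r - 12)/(r^3 - 5*r^2 + 7*r - 3)
(4) = (c - 2)/(c + 4)
(5) = (9*p^2 - 6*p + 1)/(9*p^3 - 30*p^2 - 71*p - 20)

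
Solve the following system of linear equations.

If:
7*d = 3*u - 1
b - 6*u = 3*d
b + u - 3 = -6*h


Then:
b = 51*u/7 - 3/7
d = 3*u/7 - 1/7
h = 4/7 - 29*u/21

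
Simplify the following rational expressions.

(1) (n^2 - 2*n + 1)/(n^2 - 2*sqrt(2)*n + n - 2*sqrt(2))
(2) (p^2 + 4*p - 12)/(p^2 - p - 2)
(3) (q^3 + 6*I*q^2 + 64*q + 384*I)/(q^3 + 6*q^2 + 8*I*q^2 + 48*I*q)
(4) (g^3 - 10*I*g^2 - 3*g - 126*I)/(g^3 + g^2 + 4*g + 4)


(1) = (n^2 - 2*n + 1)/(n^2 + n*(1 - 2*sqrt(2)) - 2*sqrt(2))
(2) = (p + 6)/(p + 1)
(3) = (q^2 - 2*I*q + 48)/(q^2 + 6*q)
(4) = (g^3 - 10*I*g^2 - 3*g - 126*I)/(g^3 + g^2 + 4*g + 4)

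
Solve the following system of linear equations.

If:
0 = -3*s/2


Then:
s = 0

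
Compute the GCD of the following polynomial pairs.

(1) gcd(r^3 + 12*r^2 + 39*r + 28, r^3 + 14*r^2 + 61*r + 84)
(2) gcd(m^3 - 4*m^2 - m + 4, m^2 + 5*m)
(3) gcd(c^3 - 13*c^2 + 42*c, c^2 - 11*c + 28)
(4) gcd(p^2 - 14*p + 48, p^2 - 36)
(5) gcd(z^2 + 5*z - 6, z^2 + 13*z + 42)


(1) = r^2 + 11*r + 28
(2) = gcd((m - 4)*(m - 1)*(m + 1), m*(m + 5)) = 1
(3) = c - 7
(4) = p - 6
(5) = z + 6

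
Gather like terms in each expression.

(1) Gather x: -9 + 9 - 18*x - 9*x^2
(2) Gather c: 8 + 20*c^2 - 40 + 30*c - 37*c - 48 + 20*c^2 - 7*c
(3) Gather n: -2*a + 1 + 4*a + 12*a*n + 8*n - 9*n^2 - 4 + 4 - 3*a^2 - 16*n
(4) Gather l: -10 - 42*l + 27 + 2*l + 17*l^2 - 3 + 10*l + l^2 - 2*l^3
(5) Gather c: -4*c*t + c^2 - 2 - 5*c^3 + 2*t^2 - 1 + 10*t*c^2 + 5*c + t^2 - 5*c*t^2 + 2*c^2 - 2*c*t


(1) = -9*x^2 - 18*x
(2) = 40*c^2 - 14*c - 80
(3) = -3*a^2 + 2*a - 9*n^2 + n*(12*a - 8) + 1
(4) = -2*l^3 + 18*l^2 - 30*l + 14
(5) = -5*c^3 + c^2*(10*t + 3) + c*(-5*t^2 - 6*t + 5) + 3*t^2 - 3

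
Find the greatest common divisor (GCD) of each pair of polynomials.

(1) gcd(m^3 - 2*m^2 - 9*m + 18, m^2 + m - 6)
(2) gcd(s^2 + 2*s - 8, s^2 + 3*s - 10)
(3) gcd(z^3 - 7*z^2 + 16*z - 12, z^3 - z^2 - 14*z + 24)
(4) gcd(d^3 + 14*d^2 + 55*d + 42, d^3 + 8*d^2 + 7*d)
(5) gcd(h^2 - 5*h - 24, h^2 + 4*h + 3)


(1) = gcd((m - 3)*(m - 2)*(m + 3), (m - 2)*(m + 3)) = m^2 + m - 6
(2) = gcd((s - 2)*(s + 4), (s - 2)*(s + 5)) = s - 2
(3) = gcd((z - 3)*(z - 2)^2, (z - 3)*(z - 2)*(z + 4)) = z^2 - 5*z + 6
(4) = gcd((d + 1)*(d + 6)*(d + 7), d*(d + 1)*(d + 7)) = d^2 + 8*d + 7
(5) = gcd((h - 8)*(h + 3), (h + 1)*(h + 3)) = h + 3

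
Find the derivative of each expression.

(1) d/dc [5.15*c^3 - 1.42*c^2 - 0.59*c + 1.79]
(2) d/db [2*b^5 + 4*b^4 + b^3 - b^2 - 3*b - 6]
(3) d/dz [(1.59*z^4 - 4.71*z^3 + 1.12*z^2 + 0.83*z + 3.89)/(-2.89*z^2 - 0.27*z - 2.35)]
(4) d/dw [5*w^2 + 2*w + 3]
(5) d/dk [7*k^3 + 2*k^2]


(1) = 15.45*c^2 - 2.84*c - 0.59
(2) = 10*b^4 + 16*b^3 + 3*b^2 - 2*b - 3
(3) = (-9.1902*z^5 + 12.324*z^4 - 12.4026*z^3 + 35.3018*z^2 + 17.2202*z - 0.9002)/(8.3521*z^4 + 1.5606*z^3 + 13.6559*z^2 + 1.269*z + 5.5225)
(4) = 10*w + 2
(5) = k*(21*k + 4)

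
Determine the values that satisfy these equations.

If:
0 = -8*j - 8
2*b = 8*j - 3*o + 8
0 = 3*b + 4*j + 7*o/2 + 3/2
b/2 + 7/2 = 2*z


Then:
b = 15/4
j = -1
o = -5/2
z = 43/16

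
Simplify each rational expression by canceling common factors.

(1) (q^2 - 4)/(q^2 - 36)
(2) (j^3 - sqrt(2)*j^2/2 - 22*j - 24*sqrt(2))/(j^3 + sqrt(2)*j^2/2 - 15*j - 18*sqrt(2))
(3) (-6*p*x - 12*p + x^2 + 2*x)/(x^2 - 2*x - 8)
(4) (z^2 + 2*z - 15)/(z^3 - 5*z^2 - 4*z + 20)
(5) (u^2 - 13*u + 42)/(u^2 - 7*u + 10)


(1) = (q^2 - 4)/(q^2 - 36)
(2) = (4*j - 16*sqrt(2))/(4*j - 12*sqrt(2))
(3) = (-6*p + x)/(x - 4)
(4) = (z^2 + 2*z - 15)/(z^3 - 5*z^2 - 4*z + 20)
(5) = (u^2 - 13*u + 42)/(u^2 - 7*u + 10)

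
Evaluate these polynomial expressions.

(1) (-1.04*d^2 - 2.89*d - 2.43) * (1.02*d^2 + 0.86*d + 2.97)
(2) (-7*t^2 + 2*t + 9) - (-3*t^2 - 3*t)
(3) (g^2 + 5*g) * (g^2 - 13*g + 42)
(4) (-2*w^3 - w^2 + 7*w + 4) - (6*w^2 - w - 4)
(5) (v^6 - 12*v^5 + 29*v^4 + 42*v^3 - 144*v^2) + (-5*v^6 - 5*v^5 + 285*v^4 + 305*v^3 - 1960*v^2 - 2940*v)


(1) = -1.0608*d^4 - 3.8422*d^3 - 8.0528*d^2 - 10.6731*d - 7.2171
(2) = -4*t^2 + 5*t + 9
(3) = g^4 - 8*g^3 - 23*g^2 + 210*g
(4) = -2*w^3 - 7*w^2 + 8*w + 8
(5) = -4*v^6 - 17*v^5 + 314*v^4 + 347*v^3 - 2104*v^2 - 2940*v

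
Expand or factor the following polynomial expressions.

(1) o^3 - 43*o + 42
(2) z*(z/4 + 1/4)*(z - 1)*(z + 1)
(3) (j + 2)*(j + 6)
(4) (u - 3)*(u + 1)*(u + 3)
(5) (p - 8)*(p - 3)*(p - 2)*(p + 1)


(1) = (o - 6)*(o - 1)*(o + 7)
(2) = z^4/4 + z^3/4 - z^2/4 - z/4
(3) = j^2 + 8*j + 12
(4) = u^3 + u^2 - 9*u - 9
(5) = p^4 - 12*p^3 + 33*p^2 - 2*p - 48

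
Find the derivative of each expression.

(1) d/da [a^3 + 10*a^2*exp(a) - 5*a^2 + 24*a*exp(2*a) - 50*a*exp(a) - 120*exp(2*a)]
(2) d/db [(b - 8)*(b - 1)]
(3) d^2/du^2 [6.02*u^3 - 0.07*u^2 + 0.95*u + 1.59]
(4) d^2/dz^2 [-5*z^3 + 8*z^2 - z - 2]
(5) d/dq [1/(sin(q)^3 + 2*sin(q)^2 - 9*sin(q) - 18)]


(1) = 10*a^2*exp(a) + 3*a^2 + 48*a*exp(2*a) - 30*a*exp(a) - 10*a - 216*exp(2*a) - 50*exp(a)
(2) = 2*b - 9
(3) = 36.12*u - 0.14
(4) = 16 - 30*z
(5) = (-3*sin(q)^2 - 4*sin(q) + 9)*cos(q)/(sin(q)^3 + 2*sin(q)^2 - 9*sin(q) - 18)^2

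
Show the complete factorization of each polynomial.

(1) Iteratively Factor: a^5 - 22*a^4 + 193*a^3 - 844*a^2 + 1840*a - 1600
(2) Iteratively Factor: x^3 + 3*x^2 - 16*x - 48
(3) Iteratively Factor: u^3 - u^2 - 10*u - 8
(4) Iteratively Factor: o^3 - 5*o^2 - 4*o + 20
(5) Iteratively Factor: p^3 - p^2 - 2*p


(1) = (a - 4)*(a^4 - 18*a^3 + 121*a^2 - 360*a + 400) = (a - 4)^2*(a^3 - 14*a^2 + 65*a - 100) = (a - 5)*(a - 4)^2*(a^2 - 9*a + 20) = (a - 5)*(a - 4)^3*(a - 5)
(2) = (x + 4)*(x^2 - x - 12) = (x - 4)*(x + 4)*(x + 3)
(3) = (u - 4)*(u^2 + 3*u + 2) = (u - 4)*(u + 1)*(u + 2)
(4) = (o - 2)*(o^2 - 3*o - 10) = (o - 5)*(o - 2)*(o + 2)
(5) = (p)*(p^2 - p - 2) = p*(p + 1)*(p - 2)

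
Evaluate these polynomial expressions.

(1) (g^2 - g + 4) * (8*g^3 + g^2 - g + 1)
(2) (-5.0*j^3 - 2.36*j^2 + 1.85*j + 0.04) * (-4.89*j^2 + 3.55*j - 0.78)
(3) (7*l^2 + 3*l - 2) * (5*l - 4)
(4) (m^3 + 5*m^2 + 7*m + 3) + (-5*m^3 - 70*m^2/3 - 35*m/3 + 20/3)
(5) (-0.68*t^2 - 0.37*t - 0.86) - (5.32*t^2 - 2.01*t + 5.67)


(1) = 8*g^5 - 7*g^4 + 30*g^3 + 6*g^2 - 5*g + 4
(2) = 24.45*j^5 - 6.2096*j^4 - 13.5245*j^3 + 8.2127*j^2 - 1.301*j - 0.0312
(3) = 35*l^3 - 13*l^2 - 22*l + 8
(4) = -4*m^3 - 55*m^2/3 - 14*m/3 + 29/3
(5) = -6.0*t^2 + 1.64*t - 6.53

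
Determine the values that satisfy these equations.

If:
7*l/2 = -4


Then:
l = -8/7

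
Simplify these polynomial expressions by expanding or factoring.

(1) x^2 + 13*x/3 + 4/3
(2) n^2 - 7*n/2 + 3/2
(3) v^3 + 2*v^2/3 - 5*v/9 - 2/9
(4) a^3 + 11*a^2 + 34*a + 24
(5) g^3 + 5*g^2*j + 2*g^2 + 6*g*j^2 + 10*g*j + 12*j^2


(1) = (x + 1/3)*(x + 4)
(2) = (n - 3)*(n - 1/2)
(3) = (v - 2/3)*(v + 1/3)*(v + 1)
(4) = (a + 1)*(a + 4)*(a + 6)
(5) = (g + 2)*(g + 2*j)*(g + 3*j)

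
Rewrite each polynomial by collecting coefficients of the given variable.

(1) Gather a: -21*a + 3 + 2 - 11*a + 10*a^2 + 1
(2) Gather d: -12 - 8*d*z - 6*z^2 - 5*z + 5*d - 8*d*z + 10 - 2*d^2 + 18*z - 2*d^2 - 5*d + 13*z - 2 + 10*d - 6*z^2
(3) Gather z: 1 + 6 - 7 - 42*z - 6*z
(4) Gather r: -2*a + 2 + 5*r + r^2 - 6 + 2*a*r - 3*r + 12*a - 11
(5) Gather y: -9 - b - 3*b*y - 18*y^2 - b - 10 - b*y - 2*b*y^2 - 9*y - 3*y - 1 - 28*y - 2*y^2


(1) = 10*a^2 - 32*a + 6
(2) = -4*d^2 + d*(10 - 16*z) - 12*z^2 + 26*z - 4
(3) = -48*z
(4) = 10*a + r^2 + r*(2*a + 2) - 15
(5) = -2*b + y^2*(-2*b - 20) + y*(-4*b - 40) - 20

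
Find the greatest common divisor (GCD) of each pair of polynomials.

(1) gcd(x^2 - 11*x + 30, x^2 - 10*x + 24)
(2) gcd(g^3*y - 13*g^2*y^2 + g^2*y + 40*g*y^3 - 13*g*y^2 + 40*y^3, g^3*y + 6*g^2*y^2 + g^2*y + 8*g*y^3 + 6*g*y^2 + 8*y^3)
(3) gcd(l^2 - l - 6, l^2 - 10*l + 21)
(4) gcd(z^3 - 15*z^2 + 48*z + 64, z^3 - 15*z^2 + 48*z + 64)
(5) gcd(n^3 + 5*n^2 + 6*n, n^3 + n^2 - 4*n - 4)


(1) = x - 6
(2) = g*y + y
(3) = gcd((l - 3)*(l + 2), (l - 7)*(l - 3)) = l - 3
(4) = gcd((z - 8)^2*(z + 1), (z - 8)^2*(z + 1)) = z^3 - 15*z^2 + 48*z + 64
(5) = gcd(n*(n + 2)*(n + 3), (n - 2)*(n + 1)*(n + 2)) = n + 2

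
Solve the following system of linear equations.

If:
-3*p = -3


Then:
p = 1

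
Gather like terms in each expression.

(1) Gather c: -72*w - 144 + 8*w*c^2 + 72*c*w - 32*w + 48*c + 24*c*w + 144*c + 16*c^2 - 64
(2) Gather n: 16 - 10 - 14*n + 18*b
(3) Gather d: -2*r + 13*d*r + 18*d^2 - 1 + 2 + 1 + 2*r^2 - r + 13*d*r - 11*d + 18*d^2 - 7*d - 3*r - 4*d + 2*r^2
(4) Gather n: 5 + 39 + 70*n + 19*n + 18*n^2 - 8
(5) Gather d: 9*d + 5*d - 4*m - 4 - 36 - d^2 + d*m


(1) = c^2*(8*w + 16) + c*(96*w + 192) - 104*w - 208
(2) = 18*b - 14*n + 6
(3) = 36*d^2 + d*(26*r - 22) + 4*r^2 - 6*r + 2
(4) = 18*n^2 + 89*n + 36
(5) = -d^2 + d*(m + 14) - 4*m - 40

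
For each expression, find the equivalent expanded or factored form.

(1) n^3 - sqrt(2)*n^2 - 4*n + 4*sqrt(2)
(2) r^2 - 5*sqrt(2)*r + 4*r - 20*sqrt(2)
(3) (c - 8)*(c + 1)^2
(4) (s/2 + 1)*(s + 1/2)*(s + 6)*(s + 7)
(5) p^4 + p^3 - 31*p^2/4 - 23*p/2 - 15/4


(1) = (n - 2)*(n + 2)*(n - sqrt(2))
(2) = (r + 4)*(r - 5*sqrt(2))
(3) = c^3 - 6*c^2 - 15*c - 8
(4) = s^4/2 + 31*s^3/4 + 151*s^2/4 + 59*s + 21
(5) = (p - 3)*(p + 1/2)*(p + 1)*(p + 5/2)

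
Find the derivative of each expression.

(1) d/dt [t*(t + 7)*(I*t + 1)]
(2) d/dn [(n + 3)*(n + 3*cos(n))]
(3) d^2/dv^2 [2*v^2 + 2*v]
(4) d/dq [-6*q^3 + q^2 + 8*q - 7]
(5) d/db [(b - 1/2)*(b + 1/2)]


(1) = 3*I*t^2 + t*(2 + 14*I) + 7
(2) = n - (n + 3)*(3*sin(n) - 1) + 3*cos(n)
(3) = 4
(4) = -18*q^2 + 2*q + 8
(5) = 2*b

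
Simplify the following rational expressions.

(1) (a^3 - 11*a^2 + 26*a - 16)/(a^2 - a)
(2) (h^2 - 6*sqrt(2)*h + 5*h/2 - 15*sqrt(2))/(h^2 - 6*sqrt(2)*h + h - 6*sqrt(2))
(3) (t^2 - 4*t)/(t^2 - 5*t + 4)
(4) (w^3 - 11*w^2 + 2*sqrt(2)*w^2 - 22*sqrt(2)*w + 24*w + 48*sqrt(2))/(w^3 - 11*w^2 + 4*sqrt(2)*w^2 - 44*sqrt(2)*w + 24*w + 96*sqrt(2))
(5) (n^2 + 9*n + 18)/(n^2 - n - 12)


(1) = (a^2 - 10*a + 16)/a
(2) = (2*h + 5)/(2*h + 2)
(3) = t/(t - 1)
(4) = (w + 2*sqrt(2))/(w + 4*sqrt(2))
(5) = (n + 6)/(n - 4)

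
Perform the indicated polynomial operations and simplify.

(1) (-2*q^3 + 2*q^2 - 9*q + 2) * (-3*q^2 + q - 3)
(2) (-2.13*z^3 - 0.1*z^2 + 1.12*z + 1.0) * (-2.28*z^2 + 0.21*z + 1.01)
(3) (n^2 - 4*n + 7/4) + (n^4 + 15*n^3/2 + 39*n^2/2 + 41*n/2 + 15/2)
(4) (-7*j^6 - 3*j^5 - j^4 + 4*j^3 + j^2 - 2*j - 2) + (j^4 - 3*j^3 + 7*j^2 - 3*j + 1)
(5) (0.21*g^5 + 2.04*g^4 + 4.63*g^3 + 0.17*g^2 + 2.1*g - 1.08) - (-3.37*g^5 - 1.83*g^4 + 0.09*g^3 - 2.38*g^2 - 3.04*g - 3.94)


(1) = 6*q^5 - 8*q^4 + 35*q^3 - 21*q^2 + 29*q - 6
(2) = 4.8564*z^5 - 0.2193*z^4 - 4.7259*z^3 - 2.1458*z^2 + 1.3412*z + 1.01
(3) = n^4 + 15*n^3/2 + 41*n^2/2 + 33*n/2 + 37/4
(4) = -7*j^6 - 3*j^5 + j^3 + 8*j^2 - 5*j - 1
(5) = 3.58*g^5 + 3.87*g^4 + 4.54*g^3 + 2.55*g^2 + 5.14*g + 2.86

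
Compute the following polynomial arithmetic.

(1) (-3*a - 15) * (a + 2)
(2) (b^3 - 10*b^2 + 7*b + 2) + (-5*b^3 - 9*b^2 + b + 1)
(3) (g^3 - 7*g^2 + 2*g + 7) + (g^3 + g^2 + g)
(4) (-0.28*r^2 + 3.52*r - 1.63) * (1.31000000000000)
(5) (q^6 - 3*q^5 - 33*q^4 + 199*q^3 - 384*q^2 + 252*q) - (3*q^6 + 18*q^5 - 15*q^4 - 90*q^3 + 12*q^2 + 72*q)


(1) = -3*a^2 - 21*a - 30
(2) = -4*b^3 - 19*b^2 + 8*b + 3
(3) = 2*g^3 - 6*g^2 + 3*g + 7
(4) = -0.3668*r^2 + 4.6112*r - 2.1353
(5) = -2*q^6 - 21*q^5 - 18*q^4 + 289*q^3 - 396*q^2 + 180*q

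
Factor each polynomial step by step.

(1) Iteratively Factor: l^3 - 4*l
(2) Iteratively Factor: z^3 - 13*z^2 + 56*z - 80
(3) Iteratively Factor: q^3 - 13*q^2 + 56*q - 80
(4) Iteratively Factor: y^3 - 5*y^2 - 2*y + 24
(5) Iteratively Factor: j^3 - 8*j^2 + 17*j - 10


(1) = (l + 2)*(l^2 - 2*l) = l*(l + 2)*(l - 2)
(2) = (z - 4)*(z^2 - 9*z + 20) = (z - 5)*(z - 4)*(z - 4)
(3) = (q - 5)*(q^2 - 8*q + 16) = (q - 5)*(q - 4)*(q - 4)
(4) = (y + 2)*(y^2 - 7*y + 12) = (y - 3)*(y + 2)*(y - 4)
(5) = (j - 5)*(j^2 - 3*j + 2) = (j - 5)*(j - 1)*(j - 2)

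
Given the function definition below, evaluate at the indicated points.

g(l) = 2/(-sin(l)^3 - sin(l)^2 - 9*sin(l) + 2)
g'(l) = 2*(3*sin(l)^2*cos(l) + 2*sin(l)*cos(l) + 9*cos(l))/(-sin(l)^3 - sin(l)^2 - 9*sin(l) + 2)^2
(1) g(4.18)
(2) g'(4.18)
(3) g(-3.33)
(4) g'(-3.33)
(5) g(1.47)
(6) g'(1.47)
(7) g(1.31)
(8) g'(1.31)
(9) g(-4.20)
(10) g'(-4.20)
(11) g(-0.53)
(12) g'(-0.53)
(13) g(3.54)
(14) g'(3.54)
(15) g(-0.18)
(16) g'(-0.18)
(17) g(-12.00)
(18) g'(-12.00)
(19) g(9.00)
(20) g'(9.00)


(1) = 0.21
(2) = -0.10
(3) = 7.33
(4) = -250.44
(5) = -0.22
(6) = 0.04
(7) = -0.23
(8) = 0.10
(9) = -0.28
(10) = -0.24
(11) = 0.31
(12) = 0.37
(13) = 0.37
(14) = -0.55
(15) = 0.56
(16) = 1.34
(17) = -0.61
(18) = 1.72
(19) = -1.03
(20) = -4.96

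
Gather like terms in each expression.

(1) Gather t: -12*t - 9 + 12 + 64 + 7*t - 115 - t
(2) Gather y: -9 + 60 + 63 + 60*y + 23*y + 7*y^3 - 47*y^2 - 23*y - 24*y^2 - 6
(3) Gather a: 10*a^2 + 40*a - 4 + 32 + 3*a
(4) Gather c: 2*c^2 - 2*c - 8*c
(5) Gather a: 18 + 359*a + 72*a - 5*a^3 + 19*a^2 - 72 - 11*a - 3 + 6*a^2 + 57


(1) = -6*t - 48
(2) = 7*y^3 - 71*y^2 + 60*y + 108
(3) = 10*a^2 + 43*a + 28
(4) = 2*c^2 - 10*c
(5) = -5*a^3 + 25*a^2 + 420*a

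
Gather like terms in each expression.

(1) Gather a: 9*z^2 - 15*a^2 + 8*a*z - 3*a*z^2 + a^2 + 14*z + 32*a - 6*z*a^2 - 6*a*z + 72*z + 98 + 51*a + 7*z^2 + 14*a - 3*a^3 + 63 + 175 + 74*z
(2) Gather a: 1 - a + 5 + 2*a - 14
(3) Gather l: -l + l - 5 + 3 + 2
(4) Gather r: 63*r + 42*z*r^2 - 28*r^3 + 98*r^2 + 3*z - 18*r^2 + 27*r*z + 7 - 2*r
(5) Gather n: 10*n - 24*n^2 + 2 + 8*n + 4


(1) = -3*a^3 + a^2*(-6*z - 14) + a*(-3*z^2 + 2*z + 97) + 16*z^2 + 160*z + 336
(2) = a - 8
(3) = 0
(4) = -28*r^3 + r^2*(42*z + 80) + r*(27*z + 61) + 3*z + 7
(5) = -24*n^2 + 18*n + 6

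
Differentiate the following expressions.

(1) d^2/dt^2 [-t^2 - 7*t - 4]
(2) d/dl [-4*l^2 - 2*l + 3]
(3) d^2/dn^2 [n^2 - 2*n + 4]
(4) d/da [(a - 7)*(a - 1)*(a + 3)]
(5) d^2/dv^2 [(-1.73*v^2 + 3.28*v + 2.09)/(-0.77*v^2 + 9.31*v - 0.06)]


(1) = -2
(2) = -8*l - 2
(3) = 2
(4) = 3*a^2 - 10*a - 17
(5) = (20.914278*v^3 - 7.914522*v^2 + 90.804714*v - 365.764942)/(0.456533*v^6 - 16.559697*v^5 + 200.328513*v^4 - 809.535223*v^3 + 15.610014*v^2 - 0.100548*v + 0.000216)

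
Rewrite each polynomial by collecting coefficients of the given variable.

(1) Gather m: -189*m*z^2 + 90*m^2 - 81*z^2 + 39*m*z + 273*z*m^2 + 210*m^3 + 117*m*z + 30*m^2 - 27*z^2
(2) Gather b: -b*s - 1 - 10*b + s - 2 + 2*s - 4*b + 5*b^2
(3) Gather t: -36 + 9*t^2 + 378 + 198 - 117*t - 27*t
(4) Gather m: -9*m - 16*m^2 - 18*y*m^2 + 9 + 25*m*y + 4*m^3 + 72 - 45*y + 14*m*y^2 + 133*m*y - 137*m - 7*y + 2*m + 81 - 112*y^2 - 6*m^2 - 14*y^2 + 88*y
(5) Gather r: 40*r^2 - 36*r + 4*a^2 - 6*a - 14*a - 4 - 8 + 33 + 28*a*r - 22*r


(1) = 210*m^3 + m^2*(273*z + 120) + m*(-189*z^2 + 156*z) - 108*z^2
(2) = 5*b^2 + b*(-s - 14) + 3*s - 3
(3) = 9*t^2 - 144*t + 540
(4) = 4*m^3 + m^2*(-18*y - 22) + m*(14*y^2 + 158*y - 144) - 126*y^2 + 36*y + 162
(5) = 4*a^2 - 20*a + 40*r^2 + r*(28*a - 58) + 21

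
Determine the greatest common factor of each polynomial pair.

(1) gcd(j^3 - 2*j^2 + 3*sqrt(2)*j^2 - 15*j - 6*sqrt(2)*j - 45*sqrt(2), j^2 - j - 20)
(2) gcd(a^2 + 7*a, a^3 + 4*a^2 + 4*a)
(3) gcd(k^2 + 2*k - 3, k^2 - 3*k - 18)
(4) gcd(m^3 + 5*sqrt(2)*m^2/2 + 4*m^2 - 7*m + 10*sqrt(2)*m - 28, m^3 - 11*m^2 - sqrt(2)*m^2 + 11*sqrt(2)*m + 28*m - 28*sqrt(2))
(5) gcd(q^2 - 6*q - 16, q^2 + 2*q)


(1) = j - 5
(2) = a
(3) = gcd((k - 1)*(k + 3), (k - 6)*(k + 3)) = k + 3
(4) = m - sqrt(2)
(5) = gcd((q - 8)*(q + 2), q*(q + 2)) = q + 2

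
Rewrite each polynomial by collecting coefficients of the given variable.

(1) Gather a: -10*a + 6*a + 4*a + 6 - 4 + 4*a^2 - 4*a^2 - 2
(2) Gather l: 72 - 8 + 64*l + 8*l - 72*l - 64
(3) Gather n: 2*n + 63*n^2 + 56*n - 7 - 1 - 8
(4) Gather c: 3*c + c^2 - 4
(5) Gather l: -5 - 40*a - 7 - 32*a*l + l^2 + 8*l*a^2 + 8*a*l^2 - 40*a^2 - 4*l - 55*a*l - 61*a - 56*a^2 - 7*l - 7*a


(1) = 0
(2) = 0
(3) = 63*n^2 + 58*n - 16
(4) = c^2 + 3*c - 4
(5) = -96*a^2 - 108*a + l^2*(8*a + 1) + l*(8*a^2 - 87*a - 11) - 12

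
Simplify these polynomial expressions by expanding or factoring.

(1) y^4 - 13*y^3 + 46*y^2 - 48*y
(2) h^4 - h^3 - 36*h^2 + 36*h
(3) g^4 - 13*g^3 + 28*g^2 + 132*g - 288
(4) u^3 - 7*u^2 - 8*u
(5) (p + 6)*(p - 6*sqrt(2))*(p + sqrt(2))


(1) = y*(y - 8)*(y - 3)*(y - 2)
(2) = h*(h - 6)*(h - 1)*(h + 6)
(3) = (g - 8)*(g - 6)*(g - 2)*(g + 3)
(4) = u*(u - 8)*(u + 1)
(5) = p^3 - 5*sqrt(2)*p^2 + 6*p^2 - 30*sqrt(2)*p - 12*p - 72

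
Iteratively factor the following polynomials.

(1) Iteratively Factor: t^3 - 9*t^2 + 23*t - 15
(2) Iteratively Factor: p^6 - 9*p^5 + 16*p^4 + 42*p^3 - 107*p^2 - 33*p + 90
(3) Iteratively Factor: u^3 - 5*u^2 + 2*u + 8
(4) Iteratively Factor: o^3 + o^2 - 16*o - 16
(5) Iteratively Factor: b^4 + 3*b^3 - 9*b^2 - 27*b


(1) = (t - 3)*(t^2 - 6*t + 5) = (t - 3)*(t - 1)*(t - 5)
(2) = (p + 2)*(p^5 - 11*p^4 + 38*p^3 - 34*p^2 - 39*p + 45) = (p - 3)*(p + 2)*(p^4 - 8*p^3 + 14*p^2 + 8*p - 15) = (p - 3)*(p - 1)*(p + 2)*(p^3 - 7*p^2 + 7*p + 15) = (p - 3)^2*(p - 1)*(p + 2)*(p^2 - 4*p - 5) = (p - 5)*(p - 3)^2*(p - 1)*(p + 2)*(p + 1)
(3) = (u - 2)*(u^2 - 3*u - 4) = (u - 4)*(u - 2)*(u + 1)
(4) = (o - 4)*(o^2 + 5*o + 4) = (o - 4)*(o + 1)*(o + 4)
(5) = (b)*(b^3 + 3*b^2 - 9*b - 27) = b*(b - 3)*(b^2 + 6*b + 9) = b*(b - 3)*(b + 3)*(b + 3)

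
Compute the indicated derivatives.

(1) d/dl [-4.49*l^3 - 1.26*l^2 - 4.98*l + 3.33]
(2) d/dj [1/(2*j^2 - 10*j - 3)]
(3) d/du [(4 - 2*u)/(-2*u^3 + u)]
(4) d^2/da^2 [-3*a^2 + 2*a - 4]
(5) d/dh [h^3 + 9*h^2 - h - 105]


(1) = -13.47*l^2 - 2.52*l - 4.98
(2) = 2*(5 - 2*j)/(-2*j^2 + 10*j + 3)^2
(3) = (-8*u^3 + 24*u^2 - 4)/(4*u^6 - 4*u^4 + u^2)
(4) = -6
(5) = 3*h^2 + 18*h - 1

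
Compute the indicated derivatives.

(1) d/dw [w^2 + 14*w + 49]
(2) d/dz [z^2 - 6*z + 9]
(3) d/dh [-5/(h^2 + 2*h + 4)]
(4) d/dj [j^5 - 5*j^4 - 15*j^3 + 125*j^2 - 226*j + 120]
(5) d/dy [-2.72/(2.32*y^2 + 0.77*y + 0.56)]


(1) = 2*w + 14
(2) = 2*z - 6
(3) = 10*(h + 1)/(h^2 + 2*h + 4)^2
(4) = 5*j^4 - 20*j^3 - 45*j^2 + 250*j - 226
(5) = (12.6208*y + 2.0944)/(2.32*y^2 + 0.77*y + 0.56)^2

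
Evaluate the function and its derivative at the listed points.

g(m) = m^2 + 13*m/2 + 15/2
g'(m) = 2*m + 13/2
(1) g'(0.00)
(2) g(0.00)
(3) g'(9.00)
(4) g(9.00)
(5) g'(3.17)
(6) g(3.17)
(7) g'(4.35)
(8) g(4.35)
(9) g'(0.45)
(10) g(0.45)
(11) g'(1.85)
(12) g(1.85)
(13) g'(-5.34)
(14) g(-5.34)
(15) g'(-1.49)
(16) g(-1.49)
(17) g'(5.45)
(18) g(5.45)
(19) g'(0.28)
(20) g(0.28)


(1) = 6.50
(2) = 7.50
(3) = 24.50
(4) = 147.00
(5) = 12.84
(6) = 38.15
(7) = 15.20
(8) = 54.70
(9) = 7.40
(10) = 10.63
(11) = 10.20
(12) = 22.95
(13) = -4.18
(14) = 1.31
(15) = 3.52
(16) = 0.04
(17) = 17.40
(18) = 72.63
(19) = 7.06
(20) = 9.40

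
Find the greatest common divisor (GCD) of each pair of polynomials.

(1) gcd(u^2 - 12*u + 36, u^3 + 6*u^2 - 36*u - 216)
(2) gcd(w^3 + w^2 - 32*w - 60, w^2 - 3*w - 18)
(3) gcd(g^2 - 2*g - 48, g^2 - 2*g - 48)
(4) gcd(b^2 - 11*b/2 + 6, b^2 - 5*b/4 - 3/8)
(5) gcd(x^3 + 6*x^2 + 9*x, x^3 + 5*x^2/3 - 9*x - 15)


(1) = u - 6
(2) = gcd((w - 6)*(w + 2)*(w + 5), (w - 6)*(w + 3)) = w - 6
(3) = g^2 - 2*g - 48
(4) = gcd((b - 4)*(b - 3/2), (b - 3/2)*(b + 1/4)) = b - 3/2
(5) = gcd(x*(x + 3)^2, (x - 3)*(x + 5/3)*(x + 3)) = x + 3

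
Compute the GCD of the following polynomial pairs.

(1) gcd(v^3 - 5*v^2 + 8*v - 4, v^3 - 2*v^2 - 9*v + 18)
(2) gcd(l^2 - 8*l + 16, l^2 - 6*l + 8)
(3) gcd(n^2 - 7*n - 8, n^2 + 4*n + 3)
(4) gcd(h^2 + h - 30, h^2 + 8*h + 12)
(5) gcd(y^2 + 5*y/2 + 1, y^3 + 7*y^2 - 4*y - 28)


(1) = gcd((v - 2)^2*(v - 1), (v - 3)*(v - 2)*(v + 3)) = v - 2
(2) = l - 4
(3) = gcd((n - 8)*(n + 1), (n + 1)*(n + 3)) = n + 1
(4) = h + 6
(5) = gcd((y + 1/2)*(y + 2), (y - 2)*(y + 2)*(y + 7)) = y + 2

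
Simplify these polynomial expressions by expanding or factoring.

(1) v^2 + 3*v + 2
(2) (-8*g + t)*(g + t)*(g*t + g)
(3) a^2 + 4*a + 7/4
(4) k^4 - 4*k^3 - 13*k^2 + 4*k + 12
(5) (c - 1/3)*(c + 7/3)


(1) = (v + 1)*(v + 2)
(2) = -8*g^3*t - 8*g^3 - 7*g^2*t^2 - 7*g^2*t + g*t^3 + g*t^2
(3) = (a + 1/2)*(a + 7/2)
(4) = (k - 6)*(k - 1)*(k + 1)*(k + 2)
(5) = c^2 + 2*c - 7/9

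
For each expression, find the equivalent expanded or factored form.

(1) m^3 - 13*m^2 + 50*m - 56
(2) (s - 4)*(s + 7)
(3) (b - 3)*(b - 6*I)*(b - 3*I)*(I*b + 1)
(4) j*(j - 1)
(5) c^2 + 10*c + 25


(1) = (m - 7)*(m - 4)*(m - 2)
(2) = s^2 + 3*s - 28
(3) = I*b^4 + 10*b^3 - 3*I*b^3 - 30*b^2 - 27*I*b^2 - 18*b + 81*I*b + 54
(4) = j^2 - j
(5) = (c + 5)^2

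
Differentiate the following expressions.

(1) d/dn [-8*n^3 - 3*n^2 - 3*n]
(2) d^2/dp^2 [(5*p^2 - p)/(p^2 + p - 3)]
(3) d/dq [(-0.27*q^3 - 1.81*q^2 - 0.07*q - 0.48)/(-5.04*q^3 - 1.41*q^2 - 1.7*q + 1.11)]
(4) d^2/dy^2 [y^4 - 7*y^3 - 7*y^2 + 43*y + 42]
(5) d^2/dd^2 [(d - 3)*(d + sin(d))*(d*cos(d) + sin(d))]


(1) = -24*n^2 - 6*n - 3
(2) = 6*(-2*p^3 + 15*p^2 - 3*p + 14)/(p^6 + 3*p^5 - 6*p^4 - 17*p^3 + 18*p^2 + 27*p - 27)
(3) = (-8.7417*q^4 + 0.2124*q^3 - 5.1784*q^2 - 5.3718*q - 0.8937)/(25.4016*q^6 + 14.2128*q^5 + 19.1241*q^4 - 6.3948*q^3 - 0.2402*q^2 - 3.774*q + 1.2321)
(4) = 12*y^2 - 42*y - 14
(5) = -d^3*cos(d) - 7*d^2*sin(d) - 2*d^2*sin(2*d) + 3*d^2*cos(d) + 15*d*sin(d) + 6*sqrt(2)*d*sin(2*d + pi/4) + 10*d*cos(d) + 2*sin(d) + 3*sin(2*d) - 12*cos(d) - 12*cos(2*d)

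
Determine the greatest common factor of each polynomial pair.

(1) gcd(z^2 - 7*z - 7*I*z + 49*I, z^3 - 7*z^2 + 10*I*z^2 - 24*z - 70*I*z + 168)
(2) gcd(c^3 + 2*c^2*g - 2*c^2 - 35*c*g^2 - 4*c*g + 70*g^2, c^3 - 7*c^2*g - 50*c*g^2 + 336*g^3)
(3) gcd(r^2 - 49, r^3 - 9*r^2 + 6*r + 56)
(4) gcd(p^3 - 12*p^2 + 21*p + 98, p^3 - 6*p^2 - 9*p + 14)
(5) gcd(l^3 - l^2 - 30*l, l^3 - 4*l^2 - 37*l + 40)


(1) = gcd((z - 7)*(z - 7*I), (z - 7)*(z + 4*I)*(z + 6*I)) = z - 7
(2) = gcd((c - 2)*(c - 5*g)*(c + 7*g), (c - 8*g)*(c - 6*g)*(c + 7*g)) = c + 7*g
(3) = gcd((r - 7)*(r + 7), (r - 7)*(r - 4)*(r + 2)) = r - 7
(4) = gcd((p - 7)^2*(p + 2), (p - 7)*(p - 1)*(p + 2)) = p^2 - 5*p - 14
(5) = l + 5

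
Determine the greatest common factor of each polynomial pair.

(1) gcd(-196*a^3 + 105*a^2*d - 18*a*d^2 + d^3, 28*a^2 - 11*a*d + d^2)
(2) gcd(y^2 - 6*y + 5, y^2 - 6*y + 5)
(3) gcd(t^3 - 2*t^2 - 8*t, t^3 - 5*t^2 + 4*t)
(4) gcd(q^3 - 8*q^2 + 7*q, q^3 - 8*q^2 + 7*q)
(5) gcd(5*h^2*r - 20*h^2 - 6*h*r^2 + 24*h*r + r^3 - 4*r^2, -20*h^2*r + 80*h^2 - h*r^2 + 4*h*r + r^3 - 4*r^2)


(1) = 28*a^2 - 11*a*d + d^2
(2) = y^2 - 6*y + 5
(3) = gcd(t*(t - 4)*(t + 2), t*(t - 4)*(t - 1)) = t^2 - 4*t
(4) = q^3 - 8*q^2 + 7*q
(5) = gcd((-5*h + r)*(-h + r)*(r - 4), (-5*h + r)*(4*h + r)*(r - 4)) = -5*h*r + 20*h + r^2 - 4*r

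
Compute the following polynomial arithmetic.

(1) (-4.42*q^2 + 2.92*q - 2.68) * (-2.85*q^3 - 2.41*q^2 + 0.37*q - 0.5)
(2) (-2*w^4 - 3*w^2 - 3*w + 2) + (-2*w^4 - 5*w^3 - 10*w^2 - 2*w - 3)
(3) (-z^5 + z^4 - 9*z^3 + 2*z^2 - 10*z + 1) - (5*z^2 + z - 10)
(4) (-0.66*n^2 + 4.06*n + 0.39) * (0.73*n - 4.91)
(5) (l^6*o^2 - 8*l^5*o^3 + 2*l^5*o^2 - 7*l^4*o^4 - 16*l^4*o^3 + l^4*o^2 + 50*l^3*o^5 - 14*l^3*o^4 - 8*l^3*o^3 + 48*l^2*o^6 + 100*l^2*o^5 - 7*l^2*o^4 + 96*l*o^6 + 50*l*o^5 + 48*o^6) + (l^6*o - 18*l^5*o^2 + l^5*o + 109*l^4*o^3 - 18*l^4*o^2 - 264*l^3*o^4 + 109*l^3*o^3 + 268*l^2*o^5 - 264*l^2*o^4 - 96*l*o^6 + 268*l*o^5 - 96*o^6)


(1) = 12.597*q^5 + 2.3302*q^4 - 1.0346*q^3 + 9.7492*q^2 - 2.4516*q + 1.34
(2) = -4*w^4 - 5*w^3 - 13*w^2 - 5*w - 1
(3) = -z^5 + z^4 - 9*z^3 - 3*z^2 - 11*z + 11
(4) = -0.4818*n^3 + 6.2044*n^2 - 19.6499*n - 1.9149
(5) = l^6*o^2 + l^6*o - 8*l^5*o^3 - 16*l^5*o^2 + l^5*o - 7*l^4*o^4 + 93*l^4*o^3 - 17*l^4*o^2 + 50*l^3*o^5 - 278*l^3*o^4 + 101*l^3*o^3 + 48*l^2*o^6 + 368*l^2*o^5 - 271*l^2*o^4 + 318*l*o^5 - 48*o^6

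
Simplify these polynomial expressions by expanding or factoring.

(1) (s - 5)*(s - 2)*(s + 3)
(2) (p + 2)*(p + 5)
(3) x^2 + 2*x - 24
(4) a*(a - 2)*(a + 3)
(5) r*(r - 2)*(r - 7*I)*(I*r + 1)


(1) = s^3 - 4*s^2 - 11*s + 30
(2) = p^2 + 7*p + 10
(3) = (x - 4)*(x + 6)
(4) = a^3 + a^2 - 6*a
(5) = I*r^4 + 8*r^3 - 2*I*r^3 - 16*r^2 - 7*I*r^2 + 14*I*r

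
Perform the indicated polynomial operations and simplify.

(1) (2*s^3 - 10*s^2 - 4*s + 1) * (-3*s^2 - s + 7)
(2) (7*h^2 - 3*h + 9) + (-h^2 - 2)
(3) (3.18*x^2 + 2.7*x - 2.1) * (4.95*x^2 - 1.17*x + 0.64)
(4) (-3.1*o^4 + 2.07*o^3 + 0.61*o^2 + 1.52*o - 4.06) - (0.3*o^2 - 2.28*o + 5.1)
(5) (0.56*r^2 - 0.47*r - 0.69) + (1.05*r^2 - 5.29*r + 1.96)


(1) = -6*s^5 + 28*s^4 + 36*s^3 - 69*s^2 - 29*s + 7
(2) = 6*h^2 - 3*h + 7
(3) = 15.741*x^4 + 9.6444*x^3 - 11.5188*x^2 + 4.185*x - 1.344
(4) = -3.1*o^4 + 2.07*o^3 + 0.31*o^2 + 3.8*o - 9.16
(5) = 1.61*r^2 - 5.76*r + 1.27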